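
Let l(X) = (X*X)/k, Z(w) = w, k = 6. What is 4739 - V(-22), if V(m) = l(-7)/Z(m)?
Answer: 625597/132 ≈ 4739.4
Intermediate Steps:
l(X) = X²/6 (l(X) = (X*X)/6 = X²*(⅙) = X²/6)
V(m) = 49/(6*m) (V(m) = ((⅙)*(-7)²)/m = ((⅙)*49)/m = 49/(6*m))
4739 - V(-22) = 4739 - 49/(6*(-22)) = 4739 - 49*(-1)/(6*22) = 4739 - 1*(-49/132) = 4739 + 49/132 = 625597/132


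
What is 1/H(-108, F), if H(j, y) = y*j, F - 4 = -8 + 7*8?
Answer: -1/5616 ≈ -0.00017806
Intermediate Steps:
F = 52 (F = 4 + (-8 + 7*8) = 4 + (-8 + 56) = 4 + 48 = 52)
H(j, y) = j*y
1/H(-108, F) = 1/(-108*52) = 1/(-5616) = -1/5616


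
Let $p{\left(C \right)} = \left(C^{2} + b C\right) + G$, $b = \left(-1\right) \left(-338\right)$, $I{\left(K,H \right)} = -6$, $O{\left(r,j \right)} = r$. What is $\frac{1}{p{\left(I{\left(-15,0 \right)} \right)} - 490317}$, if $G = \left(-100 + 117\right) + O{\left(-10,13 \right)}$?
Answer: $- \frac{1}{492302} \approx -2.0313 \cdot 10^{-6}$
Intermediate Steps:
$G = 7$ ($G = \left(-100 + 117\right) - 10 = 17 - 10 = 7$)
$b = 338$
$p{\left(C \right)} = 7 + C^{2} + 338 C$ ($p{\left(C \right)} = \left(C^{2} + 338 C\right) + 7 = 7 + C^{2} + 338 C$)
$\frac{1}{p{\left(I{\left(-15,0 \right)} \right)} - 490317} = \frac{1}{\left(7 + \left(-6\right)^{2} + 338 \left(-6\right)\right) - 490317} = \frac{1}{\left(7 + 36 - 2028\right) - 490317} = \frac{1}{-1985 - 490317} = \frac{1}{-492302} = - \frac{1}{492302}$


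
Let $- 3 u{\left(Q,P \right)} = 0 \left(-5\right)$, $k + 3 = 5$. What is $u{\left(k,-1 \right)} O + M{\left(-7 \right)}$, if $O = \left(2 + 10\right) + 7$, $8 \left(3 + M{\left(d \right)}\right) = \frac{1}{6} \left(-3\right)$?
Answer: $- \frac{49}{16} \approx -3.0625$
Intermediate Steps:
$k = 2$ ($k = -3 + 5 = 2$)
$u{\left(Q,P \right)} = 0$ ($u{\left(Q,P \right)} = - \frac{0 \left(-5\right)}{3} = \left(- \frac{1}{3}\right) 0 = 0$)
$M{\left(d \right)} = - \frac{49}{16}$ ($M{\left(d \right)} = -3 + \frac{\frac{1}{6} \left(-3\right)}{8} = -3 + \frac{1}{8} \left(- \frac{1}{2}\right) = -3 - \frac{1}{16} = - \frac{49}{16}$)
$O = 19$ ($O = 12 + 7 = 19$)
$u{\left(k,-1 \right)} O + M{\left(-7 \right)} = 0 \cdot 19 - \frac{49}{16} = 0 - \frac{49}{16} = - \frac{49}{16}$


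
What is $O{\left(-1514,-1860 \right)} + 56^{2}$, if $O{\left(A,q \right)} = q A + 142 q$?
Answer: $2555056$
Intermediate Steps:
$O{\left(A,q \right)} = 142 q + A q$ ($O{\left(A,q \right)} = A q + 142 q = 142 q + A q$)
$O{\left(-1514,-1860 \right)} + 56^{2} = - 1860 \left(142 - 1514\right) + 56^{2} = \left(-1860\right) \left(-1372\right) + 3136 = 2551920 + 3136 = 2555056$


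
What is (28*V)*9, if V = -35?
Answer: -8820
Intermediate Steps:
(28*V)*9 = (28*(-35))*9 = -980*9 = -8820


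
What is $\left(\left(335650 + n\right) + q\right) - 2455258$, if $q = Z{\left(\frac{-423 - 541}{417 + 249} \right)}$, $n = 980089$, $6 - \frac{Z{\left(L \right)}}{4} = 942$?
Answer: $-1143263$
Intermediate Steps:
$Z{\left(L \right)} = -3744$ ($Z{\left(L \right)} = 24 - 3768 = -3744$)
$q = -3744$
$\left(\left(335650 + n\right) + q\right) - 2455258 = \left(\left(335650 + 980089\right) - 3744\right) - 2455258 = \left(1315739 - 3744\right) - 2455258 = 1311995 - 2455258 = -1143263$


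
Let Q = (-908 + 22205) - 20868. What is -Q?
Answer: -429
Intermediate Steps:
Q = 429 (Q = 21297 - 20868 = 429)
-Q = -1*429 = -429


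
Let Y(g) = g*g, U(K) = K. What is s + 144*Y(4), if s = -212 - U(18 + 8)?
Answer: 2066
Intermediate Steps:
Y(g) = g²
s = -238 (s = -212 - (18 + 8) = -212 - 1*26 = -212 - 26 = -238)
s + 144*Y(4) = -238 + 144*4² = -238 + 144*16 = -238 + 2304 = 2066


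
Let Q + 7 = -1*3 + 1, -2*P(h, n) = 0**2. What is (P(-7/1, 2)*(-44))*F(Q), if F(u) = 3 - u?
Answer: 0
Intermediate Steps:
P(h, n) = 0 (P(h, n) = -1/2*0**2 = -1/2*0 = 0)
Q = -9 (Q = -7 + (-1*3 + 1) = -7 + (-3 + 1) = -7 - 2 = -9)
(P(-7/1, 2)*(-44))*F(Q) = (0*(-44))*(3 - 1*(-9)) = 0*(3 + 9) = 0*12 = 0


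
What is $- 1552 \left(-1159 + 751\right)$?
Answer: $633216$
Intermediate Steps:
$- 1552 \left(-1159 + 751\right) = \left(-1552\right) \left(-408\right) = 633216$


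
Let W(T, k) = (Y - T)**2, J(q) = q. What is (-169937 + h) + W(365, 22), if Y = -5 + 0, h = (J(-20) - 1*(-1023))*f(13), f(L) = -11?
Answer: -44070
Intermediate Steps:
h = -11033 (h = (-20 - 1*(-1023))*(-11) = (-20 + 1023)*(-11) = 1003*(-11) = -11033)
Y = -5
W(T, k) = (-5 - T)**2
(-169937 + h) + W(365, 22) = (-169937 - 11033) + (5 + 365)**2 = -180970 + 370**2 = -180970 + 136900 = -44070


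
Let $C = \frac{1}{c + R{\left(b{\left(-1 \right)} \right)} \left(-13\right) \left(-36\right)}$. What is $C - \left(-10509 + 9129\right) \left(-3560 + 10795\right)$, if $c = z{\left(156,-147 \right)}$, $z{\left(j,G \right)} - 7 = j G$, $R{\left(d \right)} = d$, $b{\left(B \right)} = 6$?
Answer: $\frac{200854163099}{20117} \approx 9.9843 \cdot 10^{6}$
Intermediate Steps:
$z{\left(j,G \right)} = 7 + G j$ ($z{\left(j,G \right)} = 7 + j G = 7 + G j$)
$c = -22925$ ($c = 7 - 22932 = -22925$)
$C = - \frac{1}{20117}$ ($C = \frac{1}{-22925 + 6 \left(-13\right) \left(-36\right)} = \frac{1}{-22925 - -2808} = \frac{1}{-22925 + 2808} = \frac{1}{-20117} = - \frac{1}{20117} \approx -4.9709 \cdot 10^{-5}$)
$C - \left(-10509 + 9129\right) \left(-3560 + 10795\right) = - \frac{1}{20117} - \left(-10509 + 9129\right) \left(-3560 + 10795\right) = - \frac{1}{20117} - \left(-1380\right) 7235 = - \frac{1}{20117} - -9984300 = - \frac{1}{20117} + 9984300 = \frac{200854163099}{20117}$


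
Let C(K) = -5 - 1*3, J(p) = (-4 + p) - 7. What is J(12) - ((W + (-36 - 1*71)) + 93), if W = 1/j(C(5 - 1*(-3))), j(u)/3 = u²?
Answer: 2879/192 ≈ 14.995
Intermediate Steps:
J(p) = -11 + p
C(K) = -8 (C(K) = -5 - 3 = -8)
j(u) = 3*u²
W = 1/192 (W = 1/(3*(-8)²) = 1/(3*64) = 1/192 ≈ 0.0052083)
J(12) - ((W + (-36 - 1*71)) + 93) = (-11 + 12) - ((1/192 + (-36 - 1*71)) + 93) = 1 - ((1/192 + (-36 - 71)) + 93) = 1 - ((1/192 - 107) + 93) = 1 - (-20543/192 + 93) = 1 - 1*(-2687/192) = 1 + 2687/192 = 2879/192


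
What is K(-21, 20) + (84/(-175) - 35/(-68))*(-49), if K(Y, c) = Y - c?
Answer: -72591/1700 ≈ -42.701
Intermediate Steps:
K(-21, 20) + (84/(-175) - 35/(-68))*(-49) = (-21 - 1*20) + (84/(-175) - 35/(-68))*(-49) = (-21 - 20) + (84*(-1/175) - 35*(-1/68))*(-49) = -41 + (-12/25 + 35/68)*(-49) = -41 + (59/1700)*(-49) = -41 - 2891/1700 = -72591/1700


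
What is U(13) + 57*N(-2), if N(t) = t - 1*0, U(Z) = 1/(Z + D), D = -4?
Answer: -1025/9 ≈ -113.89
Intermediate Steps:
U(Z) = 1/(-4 + Z) (U(Z) = 1/(Z - 4) = 1/(-4 + Z))
N(t) = t (N(t) = t + 0 = t)
U(13) + 57*N(-2) = 1/(-4 + 13) + 57*(-2) = 1/9 - 114 = ⅑ - 114 = -1025/9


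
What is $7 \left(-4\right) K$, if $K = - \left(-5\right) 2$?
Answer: $-280$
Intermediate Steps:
$K = 10$ ($K = \left(-1\right) \left(-10\right) = 10$)
$7 \left(-4\right) K = 7 \left(-4\right) 10 = \left(-28\right) 10 = -280$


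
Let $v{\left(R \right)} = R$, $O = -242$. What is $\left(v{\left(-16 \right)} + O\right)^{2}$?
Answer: $66564$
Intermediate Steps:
$\left(v{\left(-16 \right)} + O\right)^{2} = \left(-16 - 242\right)^{2} = \left(-258\right)^{2} = 66564$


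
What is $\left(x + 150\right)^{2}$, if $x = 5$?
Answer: $24025$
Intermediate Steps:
$\left(x + 150\right)^{2} = \left(5 + 150\right)^{2} = 155^{2} = 24025$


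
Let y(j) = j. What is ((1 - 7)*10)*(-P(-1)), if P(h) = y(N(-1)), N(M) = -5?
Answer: -300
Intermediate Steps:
P(h) = -5
((1 - 7)*10)*(-P(-1)) = ((1 - 7)*10)*(-1*(-5)) = -6*10*5 = -60*5 = -300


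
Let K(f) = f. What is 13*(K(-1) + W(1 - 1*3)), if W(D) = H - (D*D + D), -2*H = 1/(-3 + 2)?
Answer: -65/2 ≈ -32.500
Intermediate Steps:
H = ½ (H = -1/(2*(-3 + 2)) = -½/(-1) = -½*(-1) = ½ ≈ 0.50000)
W(D) = ½ - D - D² (W(D) = ½ - (D*D + D) = ½ - (D² + D) = ½ - (D + D²) = ½ + (-D - D²) = ½ - D - D²)
13*(K(-1) + W(1 - 1*3)) = 13*(-1 + (½ - (1 - 1*3) - (1 - 1*3)²)) = 13*(-1 + (½ - (1 - 3) - (1 - 3)²)) = 13*(-1 + (½ - 1*(-2) - 1*(-2)²)) = 13*(-1 + (½ + 2 - 1*4)) = 13*(-1 + (½ + 2 - 4)) = 13*(-1 - 3/2) = 13*(-5/2) = -65/2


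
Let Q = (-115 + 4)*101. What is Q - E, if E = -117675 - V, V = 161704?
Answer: 268168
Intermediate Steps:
E = -279379 (E = -117675 - 1*161704 = -117675 - 161704 = -279379)
Q = -11211 (Q = -111*101 = -11211)
Q - E = -11211 - 1*(-279379) = -11211 + 279379 = 268168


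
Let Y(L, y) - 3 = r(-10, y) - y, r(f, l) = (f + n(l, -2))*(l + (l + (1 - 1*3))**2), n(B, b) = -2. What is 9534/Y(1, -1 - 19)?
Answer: -9534/5545 ≈ -1.7194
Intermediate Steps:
r(f, l) = (-2 + f)*(l + (-2 + l)**2) (r(f, l) = (f - 2)*(l + (l + (1 - 1*3))**2) = (-2 + f)*(l + (l + (1 - 3))**2) = (-2 + f)*(l + (l - 2)**2) = (-2 + f)*(l + (-2 + l)**2))
Y(L, y) = 3 - 13*y - 12*(-2 + y)**2 (Y(L, y) = 3 + ((-2*y - 2*(-2 + y)**2 - 10*y - 10*(-2 + y)**2) - y) = 3 + ((-12*y - 12*(-2 + y)**2) - y) = 3 + (-13*y - 12*(-2 + y)**2) = 3 - 13*y - 12*(-2 + y)**2)
9534/Y(1, -1 - 19) = 9534/(-45 - 12*(-1 - 19)**2 + 35*(-1 - 19)) = 9534/(-45 - 12*(-20)**2 + 35*(-20)) = 9534/(-45 - 12*400 - 700) = 9534/(-45 - 4800 - 700) = 9534/(-5545) = 9534*(-1/5545) = -9534/5545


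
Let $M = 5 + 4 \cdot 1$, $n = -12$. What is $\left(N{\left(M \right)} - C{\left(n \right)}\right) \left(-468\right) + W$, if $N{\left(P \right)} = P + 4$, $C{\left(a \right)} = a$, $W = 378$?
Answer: $-11322$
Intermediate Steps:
$M = 9$ ($M = 5 + 4 = 9$)
$N{\left(P \right)} = 4 + P$
$\left(N{\left(M \right)} - C{\left(n \right)}\right) \left(-468\right) + W = \left(\left(4 + 9\right) - -12\right) \left(-468\right) + 378 = \left(13 + 12\right) \left(-468\right) + 378 = 25 \left(-468\right) + 378 = -11700 + 378 = -11322$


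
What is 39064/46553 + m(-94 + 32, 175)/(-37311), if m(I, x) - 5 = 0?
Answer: 1457284139/1736938983 ≈ 0.83900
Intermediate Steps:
m(I, x) = 5 (m(I, x) = 5 + 0 = 5)
39064/46553 + m(-94 + 32, 175)/(-37311) = 39064/46553 + 5/(-37311) = 39064*(1/46553) + 5*(-1/37311) = 39064/46553 - 5/37311 = 1457284139/1736938983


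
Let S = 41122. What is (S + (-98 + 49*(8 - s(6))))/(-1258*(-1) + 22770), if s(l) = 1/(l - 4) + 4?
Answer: 82391/48056 ≈ 1.7145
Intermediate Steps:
s(l) = 4 + 1/(-4 + l) (s(l) = 1/(-4 + l) + 4 = 4 + 1/(-4 + l))
(S + (-98 + 49*(8 - s(6))))/(-1258*(-1) + 22770) = (41122 + (-98 + 49*(8 - (-15 + 4*6)/(-4 + 6))))/(-1258*(-1) + 22770) = (41122 + (-98 + 49*(8 - (-15 + 24)/2)))/(1258 + 22770) = (41122 + (-98 + 49*(8 - 9/2)))/24028 = (41122 + (-98 + 49*(8 - 1*9/2)))*(1/24028) = (41122 + (-98 + 49*(8 - 9/2)))*(1/24028) = (41122 + (-98 + 49*(7/2)))*(1/24028) = (41122 + (-98 + 343/2))*(1/24028) = (41122 + 147/2)*(1/24028) = (82391/2)*(1/24028) = 82391/48056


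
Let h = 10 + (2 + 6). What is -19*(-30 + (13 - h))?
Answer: 665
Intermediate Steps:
h = 18 (h = 10 + 8 = 18)
-19*(-30 + (13 - h)) = -19*(-30 + (13 - 1*18)) = -19*(-30 + (13 - 18)) = -19*(-30 - 5) = -19*(-35) = 665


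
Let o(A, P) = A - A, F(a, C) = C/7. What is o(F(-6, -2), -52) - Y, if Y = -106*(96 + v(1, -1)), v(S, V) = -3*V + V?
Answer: 10388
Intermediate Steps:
F(a, C) = C/7 (F(a, C) = C*(⅐) = C/7)
o(A, P) = 0
v(S, V) = -2*V
Y = -10388 (Y = -106*(96 - 2*(-1)) = -106*(96 + 2) = -106*98 = -10388)
o(F(-6, -2), -52) - Y = 0 - 1*(-10388) = 0 + 10388 = 10388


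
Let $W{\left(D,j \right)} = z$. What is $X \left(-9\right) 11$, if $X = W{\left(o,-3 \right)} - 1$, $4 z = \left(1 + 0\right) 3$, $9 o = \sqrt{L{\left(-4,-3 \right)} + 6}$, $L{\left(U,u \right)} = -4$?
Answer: $\frac{99}{4} \approx 24.75$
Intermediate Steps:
$o = \frac{\sqrt{2}}{9}$ ($o = \frac{\sqrt{-4 + 6}}{9} = \frac{\sqrt{2}}{9} \approx 0.15713$)
$z = \frac{3}{4}$ ($z = \frac{\left(1 + 0\right) 3}{4} = \frac{1 \cdot 3}{4} = \frac{1}{4} \cdot 3 = \frac{3}{4} \approx 0.75$)
$W{\left(D,j \right)} = \frac{3}{4}$
$X = - \frac{1}{4}$ ($X = \frac{3}{4} - 1 = - \frac{1}{4} \approx -0.25$)
$X \left(-9\right) 11 = \left(- \frac{1}{4}\right) \left(-9\right) 11 = \frac{9}{4} \cdot 11 = \frac{99}{4}$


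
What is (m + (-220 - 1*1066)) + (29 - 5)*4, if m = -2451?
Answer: -3641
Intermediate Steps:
(m + (-220 - 1*1066)) + (29 - 5)*4 = (-2451 + (-220 - 1*1066)) + (29 - 5)*4 = (-2451 + (-220 - 1066)) + 24*4 = (-2451 - 1286) + 96 = -3737 + 96 = -3641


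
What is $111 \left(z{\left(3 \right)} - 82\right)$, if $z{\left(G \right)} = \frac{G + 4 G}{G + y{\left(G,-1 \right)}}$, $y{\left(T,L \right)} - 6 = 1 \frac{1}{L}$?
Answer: $- \frac{71151}{8} \approx -8893.9$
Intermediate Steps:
$y{\left(T,L \right)} = 6 + \frac{1}{L}$ ($y{\left(T,L \right)} = 6 + 1 \frac{1}{L} = 6 + \frac{1}{L}$)
$z{\left(G \right)} = \frac{5 G}{5 + G}$ ($z{\left(G \right)} = \frac{G + 4 G}{G + \left(6 + \frac{1}{-1}\right)} = \frac{5 G}{G + \left(6 - 1\right)} = \frac{5 G}{G + 5} = \frac{5 G}{5 + G}$)
$111 \left(z{\left(3 \right)} - 82\right) = 111 \left(5 \cdot 3 \frac{1}{5 + 3} - 82\right) = 111 \left(5 \cdot 3 \cdot \frac{1}{8} - 82\right) = 111 \left(\frac{15}{8} - 82\right) = 111 \left(- \frac{641}{8}\right) = - \frac{71151}{8}$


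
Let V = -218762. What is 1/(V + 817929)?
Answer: 1/599167 ≈ 1.6690e-6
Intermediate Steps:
1/(V + 817929) = 1/(-218762 + 817929) = 1/599167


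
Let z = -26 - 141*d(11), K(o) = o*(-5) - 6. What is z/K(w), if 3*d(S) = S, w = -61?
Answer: -543/299 ≈ -1.8161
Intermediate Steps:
d(S) = S/3
K(o) = -6 - 5*o (K(o) = -5*o - 6 = -6 - 5*o)
z = -543 (z = -26 - 47*11 = -26 - 141*11/3 = -26 - 517 = -543)
z/K(w) = -543/(-6 - 5*(-61)) = -543/(-6 + 305) = -543/299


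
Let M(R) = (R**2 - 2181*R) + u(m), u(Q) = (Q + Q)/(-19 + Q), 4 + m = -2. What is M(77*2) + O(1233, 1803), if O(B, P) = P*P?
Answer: 73466287/25 ≈ 2.9387e+6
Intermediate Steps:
m = -6 (m = -4 - 2 = -6)
u(Q) = 2*Q/(-19 + Q) (u(Q) = (2*Q)/(-19 + Q) = 2*Q/(-19 + Q))
O(B, P) = P**2
M(R) = 12/25 + R**2 - 2181*R (M(R) = (R**2 - 2181*R) + 2*(-6)/(-19 - 6) = (R**2 - 2181*R) + 2*(-6)/(-25) = (R**2 - 2181*R) + 2*(-6)*(-1/25) = (R**2 - 2181*R) + 12/25 = 12/25 + R**2 - 2181*R)
M(77*2) + O(1233, 1803) = (12/25 + (77*2)**2 - 167937*2) + 1803**2 = (12/25 + 154**2 - 2181*154) + 3250809 = (12/25 + 23716 - 335874) + 3250809 = -7803938/25 + 3250809 = 73466287/25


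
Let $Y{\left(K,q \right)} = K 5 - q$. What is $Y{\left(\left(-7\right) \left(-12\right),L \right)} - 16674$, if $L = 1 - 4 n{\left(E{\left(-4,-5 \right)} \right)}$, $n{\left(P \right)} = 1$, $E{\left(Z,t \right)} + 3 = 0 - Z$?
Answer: $-16251$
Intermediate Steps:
$E{\left(Z,t \right)} = -3 - Z$ ($E{\left(Z,t \right)} = -3 + \left(0 - Z\right) = -3 - Z$)
$L = -3$ ($L = 1 - 4 = -3$)
$Y{\left(K,q \right)} = - q + 5 K$ ($Y{\left(K,q \right)} = 5 K - q = - q + 5 K$)
$Y{\left(\left(-7\right) \left(-12\right),L \right)} - 16674 = \left(\left(-1\right) \left(-3\right) + 5 \left(\left(-7\right) \left(-12\right)\right)\right) - 16674 = \left(3 + 5 \cdot 84\right) - 16674 = \left(3 + 420\right) - 16674 = 423 - 16674 = -16251$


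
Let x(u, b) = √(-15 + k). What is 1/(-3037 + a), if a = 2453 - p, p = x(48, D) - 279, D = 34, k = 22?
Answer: -305/93018 + √7/93018 ≈ -0.0032505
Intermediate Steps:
x(u, b) = √7 (x(u, b) = √(-15 + 22) = √7)
p = -279 + √7 (p = √7 - 279 = -279 + √7 ≈ -276.35)
a = 2732 - √7 (a = 2453 - (-279 + √7) = 2453 + (279 - √7) = 2732 - √7 ≈ 2729.4)
1/(-3037 + a) = 1/(-3037 + (2732 - √7)) = 1/(-305 - √7)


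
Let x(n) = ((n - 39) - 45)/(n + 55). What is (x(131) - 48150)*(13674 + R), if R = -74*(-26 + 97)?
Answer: -37704141130/93 ≈ -4.0542e+8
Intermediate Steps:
x(n) = (-84 + n)/(55 + n) (x(n) = ((-39 + n) - 45)/(55 + n) = (-84 + n)/(55 + n))
R = -5254 (R = -74*71 = -5254)
(x(131) - 48150)*(13674 + R) = ((-84 + 131)/(55 + 131) - 48150)*(13674 - 5254) = (47/186 - 48150)*8420 = -8955853/186*8420 = -37704141130/93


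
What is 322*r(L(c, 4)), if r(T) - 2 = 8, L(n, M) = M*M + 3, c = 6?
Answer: 3220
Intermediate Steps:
L(n, M) = 3 + M² (L(n, M) = M² + 3 = 3 + M²)
r(T) = 10 (r(T) = 2 + 8 = 10)
322*r(L(c, 4)) = 322*10 = 3220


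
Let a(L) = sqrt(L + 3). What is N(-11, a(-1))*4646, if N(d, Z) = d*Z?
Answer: -51106*sqrt(2) ≈ -72275.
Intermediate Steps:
a(L) = sqrt(3 + L)
N(d, Z) = Z*d
N(-11, a(-1))*4646 = (sqrt(3 - 1)*(-11))*4646 = (sqrt(2)*(-11))*4646 = -11*sqrt(2)*4646 = -51106*sqrt(2)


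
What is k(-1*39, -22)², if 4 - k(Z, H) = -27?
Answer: 961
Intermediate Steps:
k(Z, H) = 31 (k(Z, H) = 4 - 1*(-27) = 4 + 27 = 31)
k(-1*39, -22)² = 31² = 961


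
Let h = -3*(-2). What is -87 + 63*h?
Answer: 291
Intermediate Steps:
h = 6
-87 + 63*h = -87 + 63*6 = -87 + 378 = 291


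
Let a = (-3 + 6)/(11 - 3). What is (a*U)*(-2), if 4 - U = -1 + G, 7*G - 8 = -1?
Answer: -3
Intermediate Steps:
G = 1 (G = 8/7 + (⅐)*(-1) = 8/7 - ⅐ = 1)
a = 3/8 ≈ 0.37500
U = 4 (U = 4 - (-1 + 1) = 4 - 1*0 = 4 + 0 = 4)
(a*U)*(-2) = ((3/8)*4)*(-2) = (3/2)*(-2) = -3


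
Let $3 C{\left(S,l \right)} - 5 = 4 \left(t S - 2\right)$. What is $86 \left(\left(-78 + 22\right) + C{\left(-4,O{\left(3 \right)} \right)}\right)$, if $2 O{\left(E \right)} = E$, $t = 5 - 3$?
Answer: $- \frac{17458}{3} \approx -5819.3$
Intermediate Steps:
$t = 2$ ($t = 5 - 3 = 2$)
$O{\left(E \right)} = \frac{E}{2}$
$C{\left(S,l \right)} = -1 + \frac{8 S}{3}$ ($C{\left(S,l \right)} = \frac{5}{3} + \frac{4 \left(2 S - 2\right)}{3} = \frac{5}{3} + \frac{4 \left(-2 + 2 S\right)}{3} = \frac{5}{3} + \frac{-8 + 8 S}{3} = \frac{5}{3} + \left(- \frac{8}{3} + \frac{8 S}{3}\right) = -1 + \frac{8 S}{3}$)
$86 \left(\left(-78 + 22\right) + C{\left(-4,O{\left(3 \right)} \right)}\right) = 86 \left(\left(-78 + 22\right) + \left(-1 + \frac{8}{3} \left(-4\right)\right)\right) = 86 \left(-56 - \frac{35}{3}\right) = 86 \left(- \frac{203}{3}\right) = - \frac{17458}{3}$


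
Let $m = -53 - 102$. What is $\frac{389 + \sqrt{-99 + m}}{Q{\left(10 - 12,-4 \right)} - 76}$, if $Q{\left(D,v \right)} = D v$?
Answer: $- \frac{389}{68} - \frac{i \sqrt{254}}{68} \approx -5.7206 - 0.23437 i$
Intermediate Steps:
$m = -155$
$\frac{389 + \sqrt{-99 + m}}{Q{\left(10 - 12,-4 \right)} - 76} = \frac{389 + \sqrt{-99 - 155}}{\left(10 - 12\right) \left(-4\right) - 76} = \frac{389 + \sqrt{-254}}{\left(10 - 12\right) \left(-4\right) - 76} = \frac{389 + i \sqrt{254}}{\left(-2\right) \left(-4\right) - 76} = \frac{389 + i \sqrt{254}}{8 - 76} = \frac{389 + i \sqrt{254}}{-68} = \left(389 + i \sqrt{254}\right) \left(- \frac{1}{68}\right) = - \frac{389}{68} - \frac{i \sqrt{254}}{68}$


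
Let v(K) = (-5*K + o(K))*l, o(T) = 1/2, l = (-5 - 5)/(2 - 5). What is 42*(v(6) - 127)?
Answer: -9464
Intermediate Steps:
l = 10/3 (l = -10/(-3) = -10*(-⅓) = 10/3 ≈ 3.3333)
o(T) = ½
v(K) = 5/3 - 50*K/3 (v(K) = (-5*K + ½)*(10/3) = (½ - 5*K)*(10/3) = 5/3 - 50*K/3)
42*(v(6) - 127) = 42*((5/3 - 50/3*6) - 127) = 42*((5/3 - 100) - 127) = 42*(-295/3 - 127) = 42*(-676/3) = -9464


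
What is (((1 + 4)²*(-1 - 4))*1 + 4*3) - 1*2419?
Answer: -2532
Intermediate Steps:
(((1 + 4)²*(-1 - 4))*1 + 4*3) - 1*2419 = ((5²*(-5))*1 + 12) - 2419 = ((25*(-5))*1 + 12) - 2419 = (-125*1 + 12) - 2419 = (-125 + 12) - 2419 = -113 - 2419 = -2532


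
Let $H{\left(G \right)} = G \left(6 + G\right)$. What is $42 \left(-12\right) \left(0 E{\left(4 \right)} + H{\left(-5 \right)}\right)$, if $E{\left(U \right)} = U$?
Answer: $2520$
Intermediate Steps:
$42 \left(-12\right) \left(0 E{\left(4 \right)} + H{\left(-5 \right)}\right) = 42 \left(-12\right) \left(0 \cdot 4 - 5 \left(6 - 5\right)\right) = - 504 \left(0 - 5\right) = \left(-504\right) \left(-5\right) = 2520$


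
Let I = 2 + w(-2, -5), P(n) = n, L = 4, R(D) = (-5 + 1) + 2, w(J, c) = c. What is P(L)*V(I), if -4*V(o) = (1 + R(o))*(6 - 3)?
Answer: 3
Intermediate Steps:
R(D) = -2 (R(D) = -4 + 2 = -2)
I = -3 (I = 2 - 5 = -3)
V(o) = ¾ (V(o) = -(1 - 2)*(6 - 3)/4 = -(-1)*3/4 = -¼*(-3) = ¾)
P(L)*V(I) = 4*(¾) = 3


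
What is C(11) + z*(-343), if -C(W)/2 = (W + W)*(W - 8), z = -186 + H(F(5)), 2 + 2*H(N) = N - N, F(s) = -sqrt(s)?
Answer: 64009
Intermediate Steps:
H(N) = -1 (H(N) = -1 + (N - N)/2 = -1 + (1/2)*0 = -1 + 0 = -1)
z = -187 (z = -186 - 1 = -187)
C(W) = -4*W*(-8 + W) (C(W) = -2*(W + W)*(W - 8) = -2*2*W*(-8 + W) = -4*W*(-8 + W))
C(11) + z*(-343) = 4*11*(8 - 1*11) - 187*(-343) = 4*11*(8 - 11) + 64141 = 4*11*(-3) + 64141 = -132 + 64141 = 64009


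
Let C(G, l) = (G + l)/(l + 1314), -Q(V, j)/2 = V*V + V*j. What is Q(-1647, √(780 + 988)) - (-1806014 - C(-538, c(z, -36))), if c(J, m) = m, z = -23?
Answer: -2312671643/639 + 6588*√442 ≈ -3.4807e+6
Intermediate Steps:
Q(V, j) = -2*V² - 2*V*j (Q(V, j) = -2*(V*V + V*j) = -2*(V² + V*j) = -2*V² - 2*V*j)
C(G, l) = (G + l)/(1314 + l)
Q(-1647, √(780 + 988)) - (-1806014 - C(-538, c(z, -36))) = -2*(-1647)*(-1647 + √(780 + 988)) - (-1806014 - (-538 - 36)/(1314 - 36)) = -2*(-1647)*(-1647 + √1768) - (-1806014 - (-574)/1278) = -2*(-1647)*(-1647 + 2*√442) - (-1806014 - (-574)/1278) = (-5425218 + 6588*√442) - (-1806014 - 1*(-287/639)) = (-5425218 + 6588*√442) - (-1806014 + 287/639) = (-5425218 + 6588*√442) - 1*(-1154042659/639) = (-5425218 + 6588*√442) + 1154042659/639 = -2312671643/639 + 6588*√442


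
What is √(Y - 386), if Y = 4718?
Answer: 38*√3 ≈ 65.818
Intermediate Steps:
√(Y - 386) = √(4718 - 386) = √4332 = 38*√3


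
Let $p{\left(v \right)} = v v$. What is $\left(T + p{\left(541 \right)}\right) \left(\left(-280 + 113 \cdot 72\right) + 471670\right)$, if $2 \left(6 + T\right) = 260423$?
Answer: $202785071799$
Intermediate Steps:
$T = \frac{260411}{2}$ ($T = -6 + \frac{1}{2} \cdot 260423 = -6 + \frac{260423}{2} = \frac{260411}{2} \approx 1.3021 \cdot 10^{5}$)
$p{\left(v \right)} = v^{2}$
$\left(T + p{\left(541 \right)}\right) \left(\left(-280 + 113 \cdot 72\right) + 471670\right) = \left(\frac{260411}{2} + 541^{2}\right) \left(\left(-280 + 113 \cdot 72\right) + 471670\right) = \left(\frac{260411}{2} + 292681\right) \left(\left(-280 + 8136\right) + 471670\right) = \frac{845773 \left(7856 + 471670\right)}{2} = \frac{845773}{2} \cdot 479526 = 202785071799$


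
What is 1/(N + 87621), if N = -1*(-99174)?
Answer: 1/186795 ≈ 5.3535e-6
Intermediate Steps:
N = 99174
1/(N + 87621) = 1/(99174 + 87621) = 1/186795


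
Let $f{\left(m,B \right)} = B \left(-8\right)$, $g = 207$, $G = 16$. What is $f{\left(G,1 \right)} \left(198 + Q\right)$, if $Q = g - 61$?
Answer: $-2752$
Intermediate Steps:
$f{\left(m,B \right)} = - 8 B$
$Q = 146$ ($Q = 207 - 61 = 146$)
$f{\left(G,1 \right)} \left(198 + Q\right) = \left(-8\right) 1 \left(198 + 146\right) = \left(-8\right) 344 = -2752$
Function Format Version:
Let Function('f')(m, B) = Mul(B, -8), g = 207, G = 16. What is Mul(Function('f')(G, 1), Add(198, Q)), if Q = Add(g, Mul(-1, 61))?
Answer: -2752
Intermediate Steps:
Function('f')(m, B) = Mul(-8, B)
Q = 146 (Q = Add(207, Mul(-1, 61)) = Add(207, -61) = 146)
Mul(Function('f')(G, 1), Add(198, Q)) = Mul(Mul(-8, 1), Add(198, 146)) = Mul(-8, 344) = -2752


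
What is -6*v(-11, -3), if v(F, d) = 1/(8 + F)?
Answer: 2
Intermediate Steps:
-6*v(-11, -3) = -6/(8 - 11) = -6/(-3) = -6*(-⅓) = 2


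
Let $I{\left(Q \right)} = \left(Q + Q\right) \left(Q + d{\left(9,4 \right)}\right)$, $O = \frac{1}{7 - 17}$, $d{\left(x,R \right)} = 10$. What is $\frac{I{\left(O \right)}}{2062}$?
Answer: $- \frac{99}{103100} \approx -0.00096023$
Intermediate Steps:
$O = - \frac{1}{10}$ ($O = \frac{1}{-10} = - \frac{1}{10} \approx -0.1$)
$I{\left(Q \right)} = 2 Q \left(10 + Q\right)$ ($I{\left(Q \right)} = \left(Q + Q\right) \left(Q + 10\right) = 2 Q \left(10 + Q\right)$)
$\frac{I{\left(O \right)}}{2062} = \frac{2 \left(- \frac{1}{10}\right) \left(10 - \frac{1}{10}\right)}{2062} = 2 \left(- \frac{1}{10}\right) \frac{99}{10} \cdot \frac{1}{2062} = \left(- \frac{99}{50}\right) \frac{1}{2062} = - \frac{99}{103100}$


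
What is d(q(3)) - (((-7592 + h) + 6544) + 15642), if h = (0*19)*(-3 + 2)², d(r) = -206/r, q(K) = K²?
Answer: -131552/9 ≈ -14617.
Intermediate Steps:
h = 0 (h = 0*(-1)² = 0*1 = 0)
d(q(3)) - (((-7592 + h) + 6544) + 15642) = -206/(3²) - (((-7592 + 0) + 6544) + 15642) = -206/9 - ((-7592 + 6544) + 15642) = -206*⅑ - (-1048 + 15642) = -206/9 - 1*14594 = -206/9 - 14594 = -131552/9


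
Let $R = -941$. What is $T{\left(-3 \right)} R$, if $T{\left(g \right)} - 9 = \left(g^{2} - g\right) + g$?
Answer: $-16938$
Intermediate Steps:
$T{\left(g \right)} = 9 + g^{2}$ ($T{\left(g \right)} = 9 + \left(\left(g^{2} - g\right) + g\right) = 9 + g^{2}$)
$T{\left(-3 \right)} R = \left(9 + \left(-3\right)^{2}\right) \left(-941\right) = \left(9 + 9\right) \left(-941\right) = 18 \left(-941\right) = -16938$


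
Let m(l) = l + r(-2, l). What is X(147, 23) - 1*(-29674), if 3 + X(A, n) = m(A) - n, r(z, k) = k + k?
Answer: 30089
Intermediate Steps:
r(z, k) = 2*k
m(l) = 3*l (m(l) = l + 2*l = 3*l)
X(A, n) = -3 - n + 3*A (X(A, n) = -3 + (3*A - n) = -3 + (-n + 3*A) = -3 - n + 3*A)
X(147, 23) - 1*(-29674) = (-3 - 1*23 + 3*147) - 1*(-29674) = (-3 - 23 + 441) + 29674 = 415 + 29674 = 30089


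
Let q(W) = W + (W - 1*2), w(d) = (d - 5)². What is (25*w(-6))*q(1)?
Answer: 0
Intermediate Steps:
w(d) = (-5 + d)²
q(W) = -2 + 2*W (q(W) = W + (W - 2) = W + (-2 + W) = -2 + 2*W)
(25*w(-6))*q(1) = (25*(-5 - 6)²)*(-2 + 2*1) = (25*(-11)²)*(-2 + 2) = (25*121)*0 = 3025*0 = 0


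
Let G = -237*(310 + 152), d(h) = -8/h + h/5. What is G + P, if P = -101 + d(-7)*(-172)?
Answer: -3834277/35 ≈ -1.0955e+5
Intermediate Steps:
d(h) = -8/h + h/5 (d(h) = -8/h + h*(1/5) = -8/h + h/5)
P = -1987/35 (P = -101 + (-8/(-7) + (1/5)*(-7))*(-172) = -101 + (-8*(-1/7) - 7/5)*(-172) = -101 + (8/7 - 7/5)*(-172) = -101 - 9/35*(-172) = -101 + 1548/35 = -1987/35 ≈ -56.771)
G = -109494 (G = -237*462 = -109494)
G + P = -109494 - 1987/35 = -3834277/35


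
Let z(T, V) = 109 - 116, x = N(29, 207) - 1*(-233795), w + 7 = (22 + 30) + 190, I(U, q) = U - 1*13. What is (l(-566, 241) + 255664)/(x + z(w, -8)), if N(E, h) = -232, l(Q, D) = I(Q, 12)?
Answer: 255085/233556 ≈ 1.0922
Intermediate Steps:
I(U, q) = -13 + U (I(U, q) = U - 13 = -13 + U)
l(Q, D) = -13 + Q
w = 235 (w = -7 + ((22 + 30) + 190) = -7 + (52 + 190) = -7 + 242 = 235)
x = 233563 (x = -232 - 1*(-233795) = -232 + 233795 = 233563)
z(T, V) = -7
(l(-566, 241) + 255664)/(x + z(w, -8)) = ((-13 - 566) + 255664)/(233563 - 7) = (-579 + 255664)/233556 = 255085*(1/233556) = 255085/233556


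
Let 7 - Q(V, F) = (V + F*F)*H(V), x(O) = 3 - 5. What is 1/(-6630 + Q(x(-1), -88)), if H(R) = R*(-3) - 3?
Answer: -1/29849 ≈ -3.3502e-5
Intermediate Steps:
H(R) = -3 - 3*R (H(R) = -3*R - 3 = -3 - 3*R)
x(O) = -2
Q(V, F) = 7 - (-3 - 3*V)*(V + F²) (Q(V, F) = 7 - (V + F*F)*(-3 - 3*V) = 7 - (V + F²)*(-3 - 3*V) = 7 - (-3 - 3*V)*(V + F²))
1/(-6630 + Q(x(-1), -88)) = 1/(-6630 + (7 + 3*(-2)*(1 - 2) + 3*(-88)²*(1 - 2))) = 1/(-6630 + (7 + 3*(-2)*(-1) + 3*7744*(-1))) = 1/(-6630 + (7 + 6 - 23232)) = 1/(-6630 - 23219) = 1/(-29849) = -1/29849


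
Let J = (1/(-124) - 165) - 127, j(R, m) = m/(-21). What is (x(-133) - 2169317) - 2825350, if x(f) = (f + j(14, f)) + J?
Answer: -1858171871/372 ≈ -4.9951e+6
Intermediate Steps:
j(R, m) = -m/21 (j(R, m) = m*(-1/21) = -m/21)
J = -36209/124 (J = (-1/124 - 165) - 127 = -20461/124 - 127 = -36209/124 ≈ -292.01)
x(f) = -36209/124 + 20*f/21 (x(f) = (f - f/21) - 36209/124 = 20*f/21 - 36209/124 = -36209/124 + 20*f/21)
(x(-133) - 2169317) - 2825350 = ((-36209/124 + (20/21)*(-133)) - 2169317) - 2825350 = ((-36209/124 - 380/3) - 2169317) - 2825350 = (-155747/372 - 2169317) - 2825350 = -807141671/372 - 2825350 = -1858171871/372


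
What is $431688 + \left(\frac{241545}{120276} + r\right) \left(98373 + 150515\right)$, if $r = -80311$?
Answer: $- \frac{200334839282710}{10023} \approx -1.9987 \cdot 10^{10}$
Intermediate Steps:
$431688 + \left(\frac{241545}{120276} + r\right) \left(98373 + 150515\right) = 431688 + \left(\frac{241545}{120276} - 80311\right) \left(98373 + 150515\right) = 431688 + \left(241545 \cdot \frac{1}{120276} - 80311\right) 248888 = 431688 + \left(\frac{80515}{40092} - 80311\right) 248888 = 431688 - \frac{200339166091534}{10023} = - \frac{200334839282710}{10023}$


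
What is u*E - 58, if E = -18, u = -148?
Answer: 2606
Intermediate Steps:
u*E - 58 = -148*(-18) - 58 = 2664 - 58 = 2606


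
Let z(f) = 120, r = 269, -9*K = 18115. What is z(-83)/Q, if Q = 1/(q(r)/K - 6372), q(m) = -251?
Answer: -2770236504/3623 ≈ -7.6463e+5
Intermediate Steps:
K = -18115/9 (K = -⅑*18115 = -18115/9 ≈ -2012.8)
Q = -18115/115426521 (Q = 1/(-251/(-18115/9) - 6372) = 1/(-251*(-9/18115) - 6372) = 1/(2259/18115 - 6372) = 1/(-115426521/18115) = -18115/115426521 ≈ -0.00015694)
z(-83)/Q = 120/(-18115/115426521) = 120*(-115426521/18115) = -2770236504/3623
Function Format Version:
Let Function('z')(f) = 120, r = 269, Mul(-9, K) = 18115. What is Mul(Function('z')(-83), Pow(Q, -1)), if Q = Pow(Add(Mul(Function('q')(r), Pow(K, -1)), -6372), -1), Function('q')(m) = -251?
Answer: Rational(-2770236504, 3623) ≈ -7.6463e+5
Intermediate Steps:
K = Rational(-18115, 9) (K = Mul(Rational(-1, 9), 18115) = Rational(-18115, 9) ≈ -2012.8)
Q = Rational(-18115, 115426521) (Q = Pow(Add(Mul(-251, Pow(Rational(-18115, 9), -1)), -6372), -1) = Pow(Add(Mul(-251, Rational(-9, 18115)), -6372), -1) = Pow(Add(Rational(2259, 18115), -6372), -1) = Pow(Rational(-115426521, 18115), -1) = Rational(-18115, 115426521) ≈ -0.00015694)
Mul(Function('z')(-83), Pow(Q, -1)) = Mul(120, Pow(Rational(-18115, 115426521), -1)) = Mul(120, Rational(-115426521, 18115)) = Rational(-2770236504, 3623)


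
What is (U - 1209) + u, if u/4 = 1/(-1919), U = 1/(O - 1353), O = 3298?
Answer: -4512543956/3732455 ≈ -1209.0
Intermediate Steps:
U = 1/1945 (U = 1/(3298 - 1353) = 1/1945 ≈ 0.00051414)
u = -4/1919 (u = 4/(-1919) = 4*(-1/1919) = -4/1919 ≈ -0.0020844)
(U - 1209) + u = (1/1945 - 1209) - 4/1919 = -2351504/1945 - 4/1919 = -4512543956/3732455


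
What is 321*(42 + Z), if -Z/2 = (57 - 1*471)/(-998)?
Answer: 6594624/499 ≈ 13216.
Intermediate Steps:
Z = -414/499 (Z = -2*(57 - 1*471)/(-998) = -2*(57 - 471)*(-1)/998 = -(-828)*(-1)/998 = -2*207/499 = -414/499 ≈ -0.82966)
321*(42 + Z) = 321*(42 - 414/499) = 321*(20544/499) = 6594624/499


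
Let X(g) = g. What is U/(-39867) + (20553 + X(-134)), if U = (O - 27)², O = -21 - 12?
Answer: 271346891/13289 ≈ 20419.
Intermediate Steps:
O = -33
U = 3600 (U = (-33 - 27)² = (-60)² = 3600)
U/(-39867) + (20553 + X(-134)) = 3600/(-39867) + (20553 - 134) = 3600*(-1/39867) + 20419 = -1200/13289 + 20419 = 271346891/13289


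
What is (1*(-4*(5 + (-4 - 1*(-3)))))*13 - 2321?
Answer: -2529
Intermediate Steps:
(1*(-4*(5 + (-4 - 1*(-3)))))*13 - 2321 = (1*(-4*(5 + (-4 + 3))))*13 - 2321 = (1*(-4*(5 - 1)))*13 - 2321 = (1*(-4*4))*13 - 2321 = (1*(-16))*13 - 2321 = -16*13 - 2321 = -208 - 2321 = -2529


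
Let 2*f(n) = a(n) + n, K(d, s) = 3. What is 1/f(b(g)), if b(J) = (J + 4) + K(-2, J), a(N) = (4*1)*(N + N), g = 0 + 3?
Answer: 1/45 ≈ 0.022222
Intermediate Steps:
g = 3
a(N) = 8*N (a(N) = 4*(2*N) = 8*N)
b(J) = 7 + J (b(J) = (J + 4) + 3 = (4 + J) + 3 = 7 + J)
f(n) = 9*n/2 (f(n) = (8*n + n)/2 = (9*n)/2 = 9*n/2)
1/f(b(g)) = 1/(9*(7 + 3)/2) = 1/((9/2)*10) = 1/45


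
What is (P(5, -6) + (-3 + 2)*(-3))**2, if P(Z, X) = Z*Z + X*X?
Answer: 4096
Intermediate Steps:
P(Z, X) = X**2 + Z**2 (P(Z, X) = Z**2 + X**2 = X**2 + Z**2)
(P(5, -6) + (-3 + 2)*(-3))**2 = (((-6)**2 + 5**2) + (-3 + 2)*(-3))**2 = ((36 + 25) - 1*(-3))**2 = (61 + 3)**2 = 64**2 = 4096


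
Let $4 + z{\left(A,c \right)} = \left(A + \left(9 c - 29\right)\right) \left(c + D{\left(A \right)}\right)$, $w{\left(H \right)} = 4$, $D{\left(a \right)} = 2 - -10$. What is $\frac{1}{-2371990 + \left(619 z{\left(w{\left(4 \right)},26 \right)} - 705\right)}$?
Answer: $\frac{1}{2540927} \approx 3.9356 \cdot 10^{-7}$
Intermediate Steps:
$D{\left(a \right)} = 12$ ($D{\left(a \right)} = 2 + 10 = 12$)
$z{\left(A,c \right)} = -4 + \left(12 + c\right) \left(-29 + A + 9 c\right)$ ($z{\left(A,c \right)} = -4 + \left(A + \left(9 c - 29\right)\right) \left(c + 12\right) = -4 + \left(A + \left(-29 + 9 c\right)\right) \left(12 + c\right) = -4 + \left(-29 + A + 9 c\right) \left(12 + c\right) = -4 + \left(12 + c\right) \left(-29 + A + 9 c\right)$)
$\frac{1}{-2371990 + \left(619 z{\left(w{\left(4 \right)},26 \right)} - 705\right)} = \frac{1}{-2371990 - \left(705 - 619 \left(-352 + 9 \cdot 26^{2} + 12 \cdot 4 + 79 \cdot 26 + 4 \cdot 26\right)\right)} = \frac{1}{-2371990 - \left(705 - 619 \left(-352 + 9 \cdot 676 + 48 + 2054 + 104\right)\right)} = \frac{1}{-2371990 - \left(705 - 619 \left(-352 + 6084 + 48 + 2054 + 104\right)\right)} = \frac{1}{-2371990 + \left(619 \cdot 7938 - 705\right)} = \frac{1}{-2371990 + \left(4913622 - 705\right)} = \frac{1}{-2371990 + 4912917} = \frac{1}{2540927}$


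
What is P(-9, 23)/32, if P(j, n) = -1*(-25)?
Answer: 25/32 ≈ 0.78125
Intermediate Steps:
P(j, n) = 25
P(-9, 23)/32 = 25/32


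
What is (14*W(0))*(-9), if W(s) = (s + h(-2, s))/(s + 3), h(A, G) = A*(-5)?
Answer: -420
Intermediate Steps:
h(A, G) = -5*A
W(s) = (10 + s)/(3 + s) (W(s) = (s - 5*(-2))/(s + 3) = (s + 10)/(3 + s) = (10 + s)/(3 + s))
(14*W(0))*(-9) = (14*((10 + 0)/(3 + 0)))*(-9) = (14*(10/3))*(-9) = (140/3)*(-9) = -420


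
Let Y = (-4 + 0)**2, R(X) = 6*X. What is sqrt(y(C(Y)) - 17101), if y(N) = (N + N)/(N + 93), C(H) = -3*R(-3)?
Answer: I*sqrt(837913)/7 ≈ 130.77*I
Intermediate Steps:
Y = 16 (Y = (-4)**2 = 16)
C(H) = 54 (C(H) = -18*(-3) = -3*(-18) = 54)
y(N) = 2*N/(93 + N) (y(N) = (2*N)/(93 + N) = 2*N/(93 + N))
sqrt(y(C(Y)) - 17101) = sqrt(2*54/(93 + 54) - 17101) = sqrt(2*54/147 - 17101) = sqrt(2*54*(1/147) - 17101) = sqrt(36/49 - 17101) = sqrt(-837913/49) = I*sqrt(837913)/7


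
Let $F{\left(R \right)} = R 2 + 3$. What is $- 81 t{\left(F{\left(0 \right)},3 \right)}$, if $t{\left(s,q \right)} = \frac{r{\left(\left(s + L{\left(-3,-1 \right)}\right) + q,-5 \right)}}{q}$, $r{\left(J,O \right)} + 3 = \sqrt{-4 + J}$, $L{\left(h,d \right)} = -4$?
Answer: $81 - 27 i \sqrt{2} \approx 81.0 - 38.184 i$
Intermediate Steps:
$F{\left(R \right)} = 3 + 2 R$ ($F{\left(R \right)} = 2 R + 3 = 3 + 2 R$)
$r{\left(J,O \right)} = -3 + \sqrt{-4 + J}$
$t{\left(s,q \right)} = \frac{-3 + \sqrt{-8 + q + s}}{q}$ ($t{\left(s,q \right)} = \frac{-3 + \sqrt{-4 + \left(\left(s - 4\right) + q\right)}}{q} = \frac{-3 + \sqrt{-4 + \left(\left(-4 + s\right) + q\right)}}{q} = \frac{-3 + \sqrt{-4 + \left(-4 + q + s\right)}}{q} = \frac{-3 + \sqrt{-8 + q + s}}{q}$)
$- 81 t{\left(F{\left(0 \right)},3 \right)} = - 81 \frac{-3 + \sqrt{-8 + 3 + \left(3 + 2 \cdot 0\right)}}{3} = - 81 \frac{-3 + \sqrt{-8 + 3 + \left(3 + 0\right)}}{3} = - 81 \frac{-3 + \sqrt{-8 + 3 + 3}}{3} = - 81 \frac{-3 + \sqrt{-2}}{3} = - 81 \frac{-3 + i \sqrt{2}}{3} = - 81 \left(-1 + \frac{i \sqrt{2}}{3}\right) = 81 - 27 i \sqrt{2}$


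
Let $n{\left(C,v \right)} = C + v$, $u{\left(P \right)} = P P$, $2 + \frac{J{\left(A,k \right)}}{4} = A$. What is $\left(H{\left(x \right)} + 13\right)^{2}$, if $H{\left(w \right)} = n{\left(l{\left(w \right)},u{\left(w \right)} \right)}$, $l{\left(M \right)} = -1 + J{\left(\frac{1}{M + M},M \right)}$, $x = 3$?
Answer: $\frac{1681}{9} \approx 186.78$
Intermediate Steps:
$J{\left(A,k \right)} = -8 + 4 A$
$l{\left(M \right)} = -9 + \frac{2}{M}$ ($l{\left(M \right)} = -1 - \left(8 - \frac{4}{M + M}\right) = -1 - \left(8 - \frac{4}{2 M}\right) = -1 - \left(8 - 4 \frac{1}{2 M}\right) = -1 - \left(8 - \frac{2}{M}\right) = -9 + \frac{2}{M}$)
$u{\left(P \right)} = P^{2}$
$H{\left(w \right)} = -9 + w^{2} + \frac{2}{w}$ ($H{\left(w \right)} = \left(-9 + \frac{2}{w}\right) + w^{2} = -9 + w^{2} + \frac{2}{w}$)
$\left(H{\left(x \right)} + 13\right)^{2} = \left(\left(-9 + 3^{2} + \frac{2}{3}\right) + 13\right)^{2} = \left(\left(-9 + 9 + 2 \cdot \frac{1}{3}\right) + 13\right)^{2} = \left(\left(-9 + 9 + \frac{2}{3}\right) + 13\right)^{2} = \left(\frac{2}{3} + 13\right)^{2} = \left(\frac{41}{3}\right)^{2} = \frac{1681}{9}$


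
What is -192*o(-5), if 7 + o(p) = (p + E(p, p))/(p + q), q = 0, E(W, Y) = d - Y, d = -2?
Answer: 6336/5 ≈ 1267.2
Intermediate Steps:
E(W, Y) = -2 - Y
o(p) = -7 - 2/p (o(p) = -7 + (p + (-2 - p))/(p + 0) = -7 - 2/p)
-192*o(-5) = -192*(-7 - 2/(-5)) = -192*(-7 - 2*(-⅕)) = -192*(-7 + ⅖) = -192*(-33/5) = 6336/5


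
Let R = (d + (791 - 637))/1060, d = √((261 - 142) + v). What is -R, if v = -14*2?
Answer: -77/530 - √91/1060 ≈ -0.15428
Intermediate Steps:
v = -28
d = √91 (d = √((261 - 142) - 28) = √(119 - 28) = √91 ≈ 9.5394)
R = 77/530 + √91/1060 (R = (√91 + (791 - 637))/1060 = (√91 + 154)/1060 = (154 + √91)/1060 = 77/530 + √91/1060 ≈ 0.15428)
-R = -(77/530 + √91/1060) = -77/530 - √91/1060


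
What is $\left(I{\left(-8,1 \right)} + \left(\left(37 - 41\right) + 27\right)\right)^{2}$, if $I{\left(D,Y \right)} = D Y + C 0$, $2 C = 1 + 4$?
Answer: $225$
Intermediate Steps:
$C = \frac{5}{2}$ ($C = \frac{1 + 4}{2} = \frac{1}{2} \cdot 5 = \frac{5}{2} \approx 2.5$)
$I{\left(D,Y \right)} = D Y$ ($I{\left(D,Y \right)} = D Y + \frac{5}{2} \cdot 0 = D Y + 0 = D Y$)
$\left(I{\left(-8,1 \right)} + \left(\left(37 - 41\right) + 27\right)\right)^{2} = \left(\left(-8\right) 1 + \left(\left(37 - 41\right) + 27\right)\right)^{2} = \left(-8 + \left(-4 + 27\right)\right)^{2} = \left(-8 + 23\right)^{2} = 15^{2} = 225$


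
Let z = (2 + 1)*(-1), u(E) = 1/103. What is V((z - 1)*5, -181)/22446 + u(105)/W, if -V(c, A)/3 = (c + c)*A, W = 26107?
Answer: -9734252279/10059627561 ≈ -0.96766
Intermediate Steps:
u(E) = 1/103
z = -3 (z = 3*(-1) = -3)
V(c, A) = -6*A*c (V(c, A) = -3*(c + c)*A = -3*2*c*A = -6*A*c)
V((z - 1)*5, -181)/22446 + u(105)/W = -6*(-181)*(-3 - 1)*5/22446 + (1/103)/26107 = -6*(-181)*(-4*5)*(1/22446) + (1/103)*(1/26107) = -6*(-181)*(-20)*(1/22446) + 1/2689021 = -21720*1/22446 + 1/2689021 = -3620/3741 + 1/2689021 = -9734252279/10059627561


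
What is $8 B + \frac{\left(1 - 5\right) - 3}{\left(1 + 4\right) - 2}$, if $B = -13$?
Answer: $- \frac{319}{3} \approx -106.33$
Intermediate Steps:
$8 B + \frac{\left(1 - 5\right) - 3}{\left(1 + 4\right) - 2} = 8 \left(-13\right) + \frac{\left(1 - 5\right) - 3}{\left(1 + 4\right) - 2} = -104 + \frac{\left(1 - 5\right) - 3}{5 - 2} = -104 + \frac{-4 - 3}{3} = -104 - \frac{7}{3} = - \frac{319}{3}$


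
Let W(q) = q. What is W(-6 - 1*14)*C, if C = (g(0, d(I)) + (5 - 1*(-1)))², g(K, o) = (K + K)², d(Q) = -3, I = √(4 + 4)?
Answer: -720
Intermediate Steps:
I = 2*√2 (I = √8 = 2*√2 ≈ 2.8284)
g(K, o) = 4*K² (g(K, o) = (2*K)² = 4*K²)
C = 36 (C = (4*0² + (5 - 1*(-1)))² = (4*0 + (5 + 1))² = (0 + 6)² = 6² = 36)
W(-6 - 1*14)*C = (-6 - 1*14)*36 = (-6 - 14)*36 = -20*36 = -720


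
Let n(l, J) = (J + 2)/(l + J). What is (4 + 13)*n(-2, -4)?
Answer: 17/3 ≈ 5.6667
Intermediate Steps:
n(l, J) = (2 + J)/(J + l)
(4 + 13)*n(-2, -4) = (4 + 13)*((2 - 4)/(-4 - 2)) = 17*(-2/(-6)) = 17*(-⅙*(-2)) = 17*(⅓) = 17/3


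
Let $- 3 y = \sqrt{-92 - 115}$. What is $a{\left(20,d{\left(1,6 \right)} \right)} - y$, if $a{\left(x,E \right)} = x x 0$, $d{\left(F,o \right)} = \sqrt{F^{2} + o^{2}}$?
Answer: $i \sqrt{23} \approx 4.7958 i$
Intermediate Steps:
$a{\left(x,E \right)} = 0$ ($a{\left(x,E \right)} = x^{2} \cdot 0 = 0$)
$y = - i \sqrt{23}$ ($y = - \frac{\sqrt{-92 - 115}}{3} = - \frac{\sqrt{-207}}{3} = - \frac{3 i \sqrt{23}}{3} = - i \sqrt{23} \approx - 4.7958 i$)
$a{\left(20,d{\left(1,6 \right)} \right)} - y = 0 - - i \sqrt{23} = 0 + i \sqrt{23} = i \sqrt{23}$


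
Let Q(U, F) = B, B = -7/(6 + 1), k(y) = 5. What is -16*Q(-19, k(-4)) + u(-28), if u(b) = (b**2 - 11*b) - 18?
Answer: 1090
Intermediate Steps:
u(b) = -18 + b**2 - 11*b
B = -1 (B = -7/7 = -7*1/7 = -1)
Q(U, F) = -1
-16*Q(-19, k(-4)) + u(-28) = -16*(-1) + (-18 + (-28)**2 - 11*(-28)) = 16 + (-18 + 784 + 308) = 16 + 1074 = 1090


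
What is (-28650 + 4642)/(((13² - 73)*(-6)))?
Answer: 3001/72 ≈ 41.681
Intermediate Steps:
(-28650 + 4642)/(((13² - 73)*(-6))) = -24008*(-1/(6*(169 - 73))) = -24008/(96*(-6)) = -24008/(-576) = -24008*(-1/576) = 3001/72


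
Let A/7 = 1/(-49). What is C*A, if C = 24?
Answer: -24/7 ≈ -3.4286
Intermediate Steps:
A = -⅐ (A = 7/(-49) = 7*(-1/49) = -⅐ ≈ -0.14286)
C*A = 24*(-⅐) = -24/7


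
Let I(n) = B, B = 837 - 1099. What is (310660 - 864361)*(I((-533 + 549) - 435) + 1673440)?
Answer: -926440331778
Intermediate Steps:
B = -262
I(n) = -262
(310660 - 864361)*(I((-533 + 549) - 435) + 1673440) = (310660 - 864361)*(-262 + 1673440) = -553701*1673178 = -926440331778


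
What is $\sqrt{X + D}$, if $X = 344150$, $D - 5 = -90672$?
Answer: $\sqrt{253483} \approx 503.47$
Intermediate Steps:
$D = -90667$ ($D = 5 - 90672 = -90667$)
$\sqrt{X + D} = \sqrt{344150 - 90667} = \sqrt{253483}$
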